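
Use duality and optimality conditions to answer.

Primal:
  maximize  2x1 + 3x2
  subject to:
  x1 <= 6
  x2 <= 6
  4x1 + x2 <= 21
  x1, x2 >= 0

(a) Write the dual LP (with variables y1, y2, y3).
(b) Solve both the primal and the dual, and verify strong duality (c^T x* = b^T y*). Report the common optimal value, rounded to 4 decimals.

The standard primal-dual pair for 'max c^T x s.t. A x <= b, x >= 0' is:
  Dual:  min b^T y  s.t.  A^T y >= c,  y >= 0.

So the dual LP is:
  minimize  6y1 + 6y2 + 21y3
  subject to:
    y1 + 4y3 >= 2
    y2 + y3 >= 3
    y1, y2, y3 >= 0

Solving the primal: x* = (3.75, 6).
  primal value c^T x* = 25.5.
Solving the dual: y* = (0, 2.5, 0.5).
  dual value b^T y* = 25.5.
Strong duality: c^T x* = b^T y*. Confirmed.

25.5


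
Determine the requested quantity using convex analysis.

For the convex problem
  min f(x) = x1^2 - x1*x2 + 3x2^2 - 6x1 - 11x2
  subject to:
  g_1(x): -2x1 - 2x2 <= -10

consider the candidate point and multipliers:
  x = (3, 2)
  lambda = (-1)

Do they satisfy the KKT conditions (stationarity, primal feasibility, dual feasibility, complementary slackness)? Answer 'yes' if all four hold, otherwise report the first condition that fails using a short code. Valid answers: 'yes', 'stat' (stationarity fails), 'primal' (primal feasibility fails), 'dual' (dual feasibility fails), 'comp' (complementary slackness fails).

Gradient of f: grad f(x) = Q x + c = (-2, -2)
Constraint values g_i(x) = a_i^T x - b_i:
  g_1((3, 2)) = 0
Stationarity residual: grad f(x) + sum_i lambda_i a_i = (0, 0)
  -> stationarity OK
Primal feasibility (all g_i <= 0): OK
Dual feasibility (all lambda_i >= 0): FAILS
Complementary slackness (lambda_i * g_i(x) = 0 for all i): OK

Verdict: the first failing condition is dual_feasibility -> dual.

dual


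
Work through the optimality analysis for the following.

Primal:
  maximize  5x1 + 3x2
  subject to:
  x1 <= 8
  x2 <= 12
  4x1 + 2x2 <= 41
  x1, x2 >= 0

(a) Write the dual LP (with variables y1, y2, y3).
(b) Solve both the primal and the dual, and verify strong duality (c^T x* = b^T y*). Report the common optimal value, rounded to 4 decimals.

The standard primal-dual pair for 'max c^T x s.t. A x <= b, x >= 0' is:
  Dual:  min b^T y  s.t.  A^T y >= c,  y >= 0.

So the dual LP is:
  minimize  8y1 + 12y2 + 41y3
  subject to:
    y1 + 4y3 >= 5
    y2 + 2y3 >= 3
    y1, y2, y3 >= 0

Solving the primal: x* = (4.25, 12).
  primal value c^T x* = 57.25.
Solving the dual: y* = (0, 0.5, 1.25).
  dual value b^T y* = 57.25.
Strong duality: c^T x* = b^T y*. Confirmed.

57.25


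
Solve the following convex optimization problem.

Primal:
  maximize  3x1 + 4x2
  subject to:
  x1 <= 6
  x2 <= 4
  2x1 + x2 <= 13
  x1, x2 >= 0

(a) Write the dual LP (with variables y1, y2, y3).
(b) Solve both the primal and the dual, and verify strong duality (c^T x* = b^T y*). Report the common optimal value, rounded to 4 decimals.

The standard primal-dual pair for 'max c^T x s.t. A x <= b, x >= 0' is:
  Dual:  min b^T y  s.t.  A^T y >= c,  y >= 0.

So the dual LP is:
  minimize  6y1 + 4y2 + 13y3
  subject to:
    y1 + 2y3 >= 3
    y2 + y3 >= 4
    y1, y2, y3 >= 0

Solving the primal: x* = (4.5, 4).
  primal value c^T x* = 29.5.
Solving the dual: y* = (0, 2.5, 1.5).
  dual value b^T y* = 29.5.
Strong duality: c^T x* = b^T y*. Confirmed.

29.5


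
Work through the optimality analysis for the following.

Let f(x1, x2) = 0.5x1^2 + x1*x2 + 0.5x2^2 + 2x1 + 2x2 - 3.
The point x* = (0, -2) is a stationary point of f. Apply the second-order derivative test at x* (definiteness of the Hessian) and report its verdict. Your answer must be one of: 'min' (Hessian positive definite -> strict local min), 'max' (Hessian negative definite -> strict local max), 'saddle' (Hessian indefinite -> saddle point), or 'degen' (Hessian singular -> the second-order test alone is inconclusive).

Compute the Hessian H = grad^2 f:
  H = [[1, 1], [1, 1]]
Verify stationarity: grad f(x*) = H x* + g = (0, 0).
Eigenvalues of H: 0, 2.
H has a zero eigenvalue (singular; positive semidefinite but not definite), so H is neither positive definite, negative definite, nor indefinite. The second-order test alone is inconclusive -> degen.
(Indeed, f is constant along the null direction of H through x*, so x* is not a strict local extremum.)

degen


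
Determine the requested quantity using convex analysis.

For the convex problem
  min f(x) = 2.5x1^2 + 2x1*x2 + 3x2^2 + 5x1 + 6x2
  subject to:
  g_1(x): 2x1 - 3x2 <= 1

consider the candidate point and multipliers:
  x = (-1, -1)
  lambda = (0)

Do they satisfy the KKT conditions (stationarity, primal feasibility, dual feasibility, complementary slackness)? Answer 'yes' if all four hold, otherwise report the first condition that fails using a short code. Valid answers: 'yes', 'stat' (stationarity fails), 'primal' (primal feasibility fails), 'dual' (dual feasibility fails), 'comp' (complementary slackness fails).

Gradient of f: grad f(x) = Q x + c = (-2, -2)
Constraint values g_i(x) = a_i^T x - b_i:
  g_1((-1, -1)) = 0
Stationarity residual: grad f(x) + sum_i lambda_i a_i = (-2, -2)
  -> stationarity FAILS
Primal feasibility (all g_i <= 0): OK
Dual feasibility (all lambda_i >= 0): OK
Complementary slackness (lambda_i * g_i(x) = 0 for all i): OK

Verdict: the first failing condition is stationarity -> stat.

stat


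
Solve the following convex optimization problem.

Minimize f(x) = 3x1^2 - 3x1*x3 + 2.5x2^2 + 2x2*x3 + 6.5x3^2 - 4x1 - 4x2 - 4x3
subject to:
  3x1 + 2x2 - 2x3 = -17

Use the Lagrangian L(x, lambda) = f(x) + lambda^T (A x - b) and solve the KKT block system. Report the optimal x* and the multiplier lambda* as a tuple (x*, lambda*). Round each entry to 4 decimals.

Form the Lagrangian:
  L(x, lambda) = (1/2) x^T Q x + c^T x + lambda^T (A x - b)
Stationarity (grad_x L = 0): Q x + c + A^T lambda = 0.
Primal feasibility: A x = b.

This gives the KKT block system:
  [ Q   A^T ] [ x     ]   [-c ]
  [ A    0  ] [ lambda ] = [ b ]

Solving the linear system:
  x*      = (-2.7136, -3.0266, 1.403)
  lambda* = (8.1635)
  f(x*)   = 78.064

x* = (-2.7136, -3.0266, 1.403), lambda* = (8.1635)


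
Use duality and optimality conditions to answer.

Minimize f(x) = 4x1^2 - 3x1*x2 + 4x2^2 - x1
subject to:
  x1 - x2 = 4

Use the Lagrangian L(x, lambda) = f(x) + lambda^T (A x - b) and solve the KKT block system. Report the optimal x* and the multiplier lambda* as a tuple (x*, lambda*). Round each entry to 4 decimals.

Form the Lagrangian:
  L(x, lambda) = (1/2) x^T Q x + c^T x + lambda^T (A x - b)
Stationarity (grad_x L = 0): Q x + c + A^T lambda = 0.
Primal feasibility: A x = b.

This gives the KKT block system:
  [ Q   A^T ] [ x     ]   [-c ]
  [ A    0  ] [ lambda ] = [ b ]

Solving the linear system:
  x*      = (2.1, -1.9)
  lambda* = (-21.5)
  f(x*)   = 41.95

x* = (2.1, -1.9), lambda* = (-21.5)


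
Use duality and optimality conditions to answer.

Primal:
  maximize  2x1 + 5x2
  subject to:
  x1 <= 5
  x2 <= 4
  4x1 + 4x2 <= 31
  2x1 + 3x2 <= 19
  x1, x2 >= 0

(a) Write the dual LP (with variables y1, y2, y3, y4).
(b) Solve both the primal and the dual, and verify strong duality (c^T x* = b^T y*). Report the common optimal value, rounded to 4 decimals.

The standard primal-dual pair for 'max c^T x s.t. A x <= b, x >= 0' is:
  Dual:  min b^T y  s.t.  A^T y >= c,  y >= 0.

So the dual LP is:
  minimize  5y1 + 4y2 + 31y3 + 19y4
  subject to:
    y1 + 4y3 + 2y4 >= 2
    y2 + 4y3 + 3y4 >= 5
    y1, y2, y3, y4 >= 0

Solving the primal: x* = (3.5, 4).
  primal value c^T x* = 27.
Solving the dual: y* = (0, 2, 0, 1).
  dual value b^T y* = 27.
Strong duality: c^T x* = b^T y*. Confirmed.

27


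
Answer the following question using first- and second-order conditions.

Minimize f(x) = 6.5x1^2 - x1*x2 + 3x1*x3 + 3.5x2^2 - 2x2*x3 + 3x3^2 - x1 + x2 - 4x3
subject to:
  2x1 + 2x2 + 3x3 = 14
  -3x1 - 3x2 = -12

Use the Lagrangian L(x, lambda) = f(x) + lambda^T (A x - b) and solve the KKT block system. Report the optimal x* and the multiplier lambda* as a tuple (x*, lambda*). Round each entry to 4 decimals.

Form the Lagrangian:
  L(x, lambda) = (1/2) x^T Q x + c^T x + lambda^T (A x - b)
Stationarity (grad_x L = 0): Q x + c + A^T lambda = 0.
Primal feasibility: A x = b.

This gives the KKT block system:
  [ Q   A^T ] [ x     ]   [-c ]
  [ A    0  ] [ lambda ] = [ b ]

Solving the linear system:
  x*      = (1.0909, 2.9091, 2)
  lambda* = (-1.8182, 4.2121)
  f(x*)   = 34.9091

x* = (1.0909, 2.9091, 2), lambda* = (-1.8182, 4.2121)


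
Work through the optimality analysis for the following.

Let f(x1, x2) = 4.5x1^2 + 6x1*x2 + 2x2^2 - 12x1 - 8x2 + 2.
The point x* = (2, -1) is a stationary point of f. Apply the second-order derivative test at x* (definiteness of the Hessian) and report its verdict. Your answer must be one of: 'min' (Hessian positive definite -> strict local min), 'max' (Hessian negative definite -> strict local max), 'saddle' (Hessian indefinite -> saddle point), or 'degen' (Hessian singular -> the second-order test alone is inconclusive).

Compute the Hessian H = grad^2 f:
  H = [[9, 6], [6, 4]]
Verify stationarity: grad f(x*) = H x* + g = (0, 0).
Eigenvalues of H: 0, 13.
H has a zero eigenvalue (singular; positive semidefinite but not definite), so H is neither positive definite, negative definite, nor indefinite. The second-order test alone is inconclusive -> degen.
(Indeed, f is constant along the null direction of H through x*, so x* is not a strict local extremum.)

degen


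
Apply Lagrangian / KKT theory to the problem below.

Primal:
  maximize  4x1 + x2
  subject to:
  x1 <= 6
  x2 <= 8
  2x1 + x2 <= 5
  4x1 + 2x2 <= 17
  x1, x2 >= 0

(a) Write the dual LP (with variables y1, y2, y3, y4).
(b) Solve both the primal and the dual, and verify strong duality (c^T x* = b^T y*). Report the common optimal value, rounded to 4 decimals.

The standard primal-dual pair for 'max c^T x s.t. A x <= b, x >= 0' is:
  Dual:  min b^T y  s.t.  A^T y >= c,  y >= 0.

So the dual LP is:
  minimize  6y1 + 8y2 + 5y3 + 17y4
  subject to:
    y1 + 2y3 + 4y4 >= 4
    y2 + y3 + 2y4 >= 1
    y1, y2, y3, y4 >= 0

Solving the primal: x* = (2.5, 0).
  primal value c^T x* = 10.
Solving the dual: y* = (0, 0, 2, 0).
  dual value b^T y* = 10.
Strong duality: c^T x* = b^T y*. Confirmed.

10


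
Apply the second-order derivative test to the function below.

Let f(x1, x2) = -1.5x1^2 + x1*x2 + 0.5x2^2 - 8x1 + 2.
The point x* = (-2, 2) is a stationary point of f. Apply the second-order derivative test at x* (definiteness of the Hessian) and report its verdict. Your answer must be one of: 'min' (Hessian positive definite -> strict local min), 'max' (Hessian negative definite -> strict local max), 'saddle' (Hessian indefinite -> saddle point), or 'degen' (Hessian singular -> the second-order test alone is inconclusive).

Compute the Hessian H = grad^2 f:
  H = [[-3, 1], [1, 1]]
Verify stationarity: grad f(x*) = H x* + g = (0, 0).
Eigenvalues of H: -3.2361, 1.2361.
Eigenvalues have mixed signs, so H is indefinite -> x* is a saddle point.

saddle


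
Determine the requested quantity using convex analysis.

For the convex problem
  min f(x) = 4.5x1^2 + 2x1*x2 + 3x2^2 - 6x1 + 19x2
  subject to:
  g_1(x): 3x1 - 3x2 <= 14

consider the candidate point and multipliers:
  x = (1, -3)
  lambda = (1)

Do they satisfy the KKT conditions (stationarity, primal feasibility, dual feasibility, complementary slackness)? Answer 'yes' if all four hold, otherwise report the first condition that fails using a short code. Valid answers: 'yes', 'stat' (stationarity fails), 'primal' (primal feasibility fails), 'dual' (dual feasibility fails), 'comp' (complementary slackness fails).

Gradient of f: grad f(x) = Q x + c = (-3, 3)
Constraint values g_i(x) = a_i^T x - b_i:
  g_1((1, -3)) = -2
Stationarity residual: grad f(x) + sum_i lambda_i a_i = (0, 0)
  -> stationarity OK
Primal feasibility (all g_i <= 0): OK
Dual feasibility (all lambda_i >= 0): OK
Complementary slackness (lambda_i * g_i(x) = 0 for all i): FAILS

Verdict: the first failing condition is complementary_slackness -> comp.

comp


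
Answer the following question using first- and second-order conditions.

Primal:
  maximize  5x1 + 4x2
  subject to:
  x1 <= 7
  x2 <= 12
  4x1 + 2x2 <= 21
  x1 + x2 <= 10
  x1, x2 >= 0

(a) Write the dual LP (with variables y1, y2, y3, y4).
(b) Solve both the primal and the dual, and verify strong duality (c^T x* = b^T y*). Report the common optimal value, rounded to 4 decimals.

The standard primal-dual pair for 'max c^T x s.t. A x <= b, x >= 0' is:
  Dual:  min b^T y  s.t.  A^T y >= c,  y >= 0.

So the dual LP is:
  minimize  7y1 + 12y2 + 21y3 + 10y4
  subject to:
    y1 + 4y3 + y4 >= 5
    y2 + 2y3 + y4 >= 4
    y1, y2, y3, y4 >= 0

Solving the primal: x* = (0.5, 9.5).
  primal value c^T x* = 40.5.
Solving the dual: y* = (0, 0, 0.5, 3).
  dual value b^T y* = 40.5.
Strong duality: c^T x* = b^T y*. Confirmed.

40.5


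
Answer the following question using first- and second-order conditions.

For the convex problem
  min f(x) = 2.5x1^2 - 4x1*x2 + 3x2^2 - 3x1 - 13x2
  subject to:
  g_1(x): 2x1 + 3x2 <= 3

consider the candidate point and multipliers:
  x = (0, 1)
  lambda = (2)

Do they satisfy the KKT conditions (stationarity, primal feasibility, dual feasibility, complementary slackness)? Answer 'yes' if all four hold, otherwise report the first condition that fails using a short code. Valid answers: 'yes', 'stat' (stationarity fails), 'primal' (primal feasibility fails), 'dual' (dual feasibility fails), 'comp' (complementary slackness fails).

Gradient of f: grad f(x) = Q x + c = (-7, -7)
Constraint values g_i(x) = a_i^T x - b_i:
  g_1((0, 1)) = 0
Stationarity residual: grad f(x) + sum_i lambda_i a_i = (-3, -1)
  -> stationarity FAILS
Primal feasibility (all g_i <= 0): OK
Dual feasibility (all lambda_i >= 0): OK
Complementary slackness (lambda_i * g_i(x) = 0 for all i): OK

Verdict: the first failing condition is stationarity -> stat.

stat


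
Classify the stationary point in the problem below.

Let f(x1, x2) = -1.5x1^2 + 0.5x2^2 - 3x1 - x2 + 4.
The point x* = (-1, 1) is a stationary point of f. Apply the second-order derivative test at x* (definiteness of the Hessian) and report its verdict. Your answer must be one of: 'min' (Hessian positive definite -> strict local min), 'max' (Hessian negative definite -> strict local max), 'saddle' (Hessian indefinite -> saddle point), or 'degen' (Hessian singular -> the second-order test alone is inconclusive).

Compute the Hessian H = grad^2 f:
  H = [[-3, 0], [0, 1]]
Verify stationarity: grad f(x*) = H x* + g = (0, 0).
Eigenvalues of H: -3, 1.
Eigenvalues have mixed signs, so H is indefinite -> x* is a saddle point.

saddle


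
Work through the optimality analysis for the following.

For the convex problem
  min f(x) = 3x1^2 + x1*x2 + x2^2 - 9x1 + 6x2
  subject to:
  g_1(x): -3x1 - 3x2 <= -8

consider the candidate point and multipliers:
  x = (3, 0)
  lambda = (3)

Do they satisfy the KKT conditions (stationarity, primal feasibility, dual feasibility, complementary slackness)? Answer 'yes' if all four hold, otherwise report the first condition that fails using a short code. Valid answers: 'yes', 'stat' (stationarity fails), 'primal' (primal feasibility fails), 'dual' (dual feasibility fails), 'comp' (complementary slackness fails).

Gradient of f: grad f(x) = Q x + c = (9, 9)
Constraint values g_i(x) = a_i^T x - b_i:
  g_1((3, 0)) = -1
Stationarity residual: grad f(x) + sum_i lambda_i a_i = (0, 0)
  -> stationarity OK
Primal feasibility (all g_i <= 0): OK
Dual feasibility (all lambda_i >= 0): OK
Complementary slackness (lambda_i * g_i(x) = 0 for all i): FAILS

Verdict: the first failing condition is complementary_slackness -> comp.

comp


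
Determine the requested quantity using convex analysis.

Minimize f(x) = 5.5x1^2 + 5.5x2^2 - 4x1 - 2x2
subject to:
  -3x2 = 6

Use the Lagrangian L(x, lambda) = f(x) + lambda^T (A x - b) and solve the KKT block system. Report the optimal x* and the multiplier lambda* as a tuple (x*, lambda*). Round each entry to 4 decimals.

Form the Lagrangian:
  L(x, lambda) = (1/2) x^T Q x + c^T x + lambda^T (A x - b)
Stationarity (grad_x L = 0): Q x + c + A^T lambda = 0.
Primal feasibility: A x = b.

This gives the KKT block system:
  [ Q   A^T ] [ x     ]   [-c ]
  [ A    0  ] [ lambda ] = [ b ]

Solving the linear system:
  x*      = (0.3636, -2)
  lambda* = (-8)
  f(x*)   = 25.2727

x* = (0.3636, -2), lambda* = (-8)


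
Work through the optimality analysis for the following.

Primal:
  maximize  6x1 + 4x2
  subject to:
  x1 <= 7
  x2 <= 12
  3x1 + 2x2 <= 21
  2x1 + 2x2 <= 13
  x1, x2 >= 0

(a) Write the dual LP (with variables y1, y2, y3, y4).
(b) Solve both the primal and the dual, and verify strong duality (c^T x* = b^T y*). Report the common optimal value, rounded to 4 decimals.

The standard primal-dual pair for 'max c^T x s.t. A x <= b, x >= 0' is:
  Dual:  min b^T y  s.t.  A^T y >= c,  y >= 0.

So the dual LP is:
  minimize  7y1 + 12y2 + 21y3 + 13y4
  subject to:
    y1 + 3y3 + 2y4 >= 6
    y2 + 2y3 + 2y4 >= 4
    y1, y2, y3, y4 >= 0

Solving the primal: x* = (6.5, 0).
  primal value c^T x* = 39.
Solving the dual: y* = (0, 0, 0, 3).
  dual value b^T y* = 39.
Strong duality: c^T x* = b^T y*. Confirmed.

39


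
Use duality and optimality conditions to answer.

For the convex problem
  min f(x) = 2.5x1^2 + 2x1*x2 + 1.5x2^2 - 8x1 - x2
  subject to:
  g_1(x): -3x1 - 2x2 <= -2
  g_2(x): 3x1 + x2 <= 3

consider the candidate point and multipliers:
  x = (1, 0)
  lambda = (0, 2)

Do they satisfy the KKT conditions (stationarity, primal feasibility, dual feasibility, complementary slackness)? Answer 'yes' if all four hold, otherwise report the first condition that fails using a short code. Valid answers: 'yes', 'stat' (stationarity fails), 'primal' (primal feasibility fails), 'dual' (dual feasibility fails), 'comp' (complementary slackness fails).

Gradient of f: grad f(x) = Q x + c = (-3, 1)
Constraint values g_i(x) = a_i^T x - b_i:
  g_1((1, 0)) = -1
  g_2((1, 0)) = 0
Stationarity residual: grad f(x) + sum_i lambda_i a_i = (3, 3)
  -> stationarity FAILS
Primal feasibility (all g_i <= 0): OK
Dual feasibility (all lambda_i >= 0): OK
Complementary slackness (lambda_i * g_i(x) = 0 for all i): OK

Verdict: the first failing condition is stationarity -> stat.

stat


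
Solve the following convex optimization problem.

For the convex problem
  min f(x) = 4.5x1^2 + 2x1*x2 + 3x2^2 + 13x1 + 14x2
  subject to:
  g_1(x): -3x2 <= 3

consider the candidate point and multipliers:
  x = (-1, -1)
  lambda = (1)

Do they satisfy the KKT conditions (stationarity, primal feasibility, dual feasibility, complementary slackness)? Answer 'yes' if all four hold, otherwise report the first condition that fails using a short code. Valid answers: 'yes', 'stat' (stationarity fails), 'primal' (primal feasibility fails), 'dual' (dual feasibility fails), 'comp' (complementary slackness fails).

Gradient of f: grad f(x) = Q x + c = (2, 6)
Constraint values g_i(x) = a_i^T x - b_i:
  g_1((-1, -1)) = 0
Stationarity residual: grad f(x) + sum_i lambda_i a_i = (2, 3)
  -> stationarity FAILS
Primal feasibility (all g_i <= 0): OK
Dual feasibility (all lambda_i >= 0): OK
Complementary slackness (lambda_i * g_i(x) = 0 for all i): OK

Verdict: the first failing condition is stationarity -> stat.

stat


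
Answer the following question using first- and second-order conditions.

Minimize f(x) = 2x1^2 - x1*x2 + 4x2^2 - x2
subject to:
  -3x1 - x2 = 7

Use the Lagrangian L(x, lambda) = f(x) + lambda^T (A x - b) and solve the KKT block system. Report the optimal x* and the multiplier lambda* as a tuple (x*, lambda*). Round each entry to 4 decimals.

Form the Lagrangian:
  L(x, lambda) = (1/2) x^T Q x + c^T x + lambda^T (A x - b)
Stationarity (grad_x L = 0): Q x + c + A^T lambda = 0.
Primal feasibility: A x = b.

This gives the KKT block system:
  [ Q   A^T ] [ x     ]   [-c ]
  [ A    0  ] [ lambda ] = [ b ]

Solving the linear system:
  x*      = (-2.1707, -0.4878)
  lambda* = (-2.7317)
  f(x*)   = 9.8049

x* = (-2.1707, -0.4878), lambda* = (-2.7317)


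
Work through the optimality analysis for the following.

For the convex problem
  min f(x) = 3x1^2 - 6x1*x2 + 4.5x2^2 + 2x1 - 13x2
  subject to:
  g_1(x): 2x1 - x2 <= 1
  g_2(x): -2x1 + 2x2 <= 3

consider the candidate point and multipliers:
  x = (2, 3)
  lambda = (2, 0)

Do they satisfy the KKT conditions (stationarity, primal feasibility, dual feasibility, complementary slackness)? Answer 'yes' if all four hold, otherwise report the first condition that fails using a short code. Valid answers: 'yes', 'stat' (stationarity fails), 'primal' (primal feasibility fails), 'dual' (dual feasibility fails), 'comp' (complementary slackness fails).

Gradient of f: grad f(x) = Q x + c = (-4, 2)
Constraint values g_i(x) = a_i^T x - b_i:
  g_1((2, 3)) = 0
  g_2((2, 3)) = -1
Stationarity residual: grad f(x) + sum_i lambda_i a_i = (0, 0)
  -> stationarity OK
Primal feasibility (all g_i <= 0): OK
Dual feasibility (all lambda_i >= 0): OK
Complementary slackness (lambda_i * g_i(x) = 0 for all i): OK

Verdict: yes, KKT holds.

yes


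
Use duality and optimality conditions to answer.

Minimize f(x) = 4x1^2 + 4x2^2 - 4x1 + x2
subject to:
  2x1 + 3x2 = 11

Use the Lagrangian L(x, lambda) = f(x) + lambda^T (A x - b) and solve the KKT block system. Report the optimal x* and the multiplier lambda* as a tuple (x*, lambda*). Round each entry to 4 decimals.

Form the Lagrangian:
  L(x, lambda) = (1/2) x^T Q x + c^T x + lambda^T (A x - b)
Stationarity (grad_x L = 0): Q x + c + A^T lambda = 0.
Primal feasibility: A x = b.

This gives the KKT block system:
  [ Q   A^T ] [ x     ]   [-c ]
  [ A    0  ] [ lambda ] = [ b ]

Solving the linear system:
  x*      = (2.0962, 2.2692)
  lambda* = (-6.3846)
  f(x*)   = 32.0577

x* = (2.0962, 2.2692), lambda* = (-6.3846)


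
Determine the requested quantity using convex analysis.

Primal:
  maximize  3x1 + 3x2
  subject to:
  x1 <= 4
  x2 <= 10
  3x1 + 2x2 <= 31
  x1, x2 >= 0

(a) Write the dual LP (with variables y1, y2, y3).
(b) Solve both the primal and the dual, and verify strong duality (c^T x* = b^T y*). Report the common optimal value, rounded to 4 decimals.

The standard primal-dual pair for 'max c^T x s.t. A x <= b, x >= 0' is:
  Dual:  min b^T y  s.t.  A^T y >= c,  y >= 0.

So the dual LP is:
  minimize  4y1 + 10y2 + 31y3
  subject to:
    y1 + 3y3 >= 3
    y2 + 2y3 >= 3
    y1, y2, y3 >= 0

Solving the primal: x* = (3.6667, 10).
  primal value c^T x* = 41.
Solving the dual: y* = (0, 1, 1).
  dual value b^T y* = 41.
Strong duality: c^T x* = b^T y*. Confirmed.

41


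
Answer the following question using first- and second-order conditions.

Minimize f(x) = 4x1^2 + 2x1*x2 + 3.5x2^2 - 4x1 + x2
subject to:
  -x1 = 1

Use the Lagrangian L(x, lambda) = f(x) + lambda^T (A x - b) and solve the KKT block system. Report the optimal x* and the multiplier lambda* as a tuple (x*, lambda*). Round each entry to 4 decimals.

Form the Lagrangian:
  L(x, lambda) = (1/2) x^T Q x + c^T x + lambda^T (A x - b)
Stationarity (grad_x L = 0): Q x + c + A^T lambda = 0.
Primal feasibility: A x = b.

This gives the KKT block system:
  [ Q   A^T ] [ x     ]   [-c ]
  [ A    0  ] [ lambda ] = [ b ]

Solving the linear system:
  x*      = (-1, 0.1429)
  lambda* = (-11.7143)
  f(x*)   = 7.9286

x* = (-1, 0.1429), lambda* = (-11.7143)


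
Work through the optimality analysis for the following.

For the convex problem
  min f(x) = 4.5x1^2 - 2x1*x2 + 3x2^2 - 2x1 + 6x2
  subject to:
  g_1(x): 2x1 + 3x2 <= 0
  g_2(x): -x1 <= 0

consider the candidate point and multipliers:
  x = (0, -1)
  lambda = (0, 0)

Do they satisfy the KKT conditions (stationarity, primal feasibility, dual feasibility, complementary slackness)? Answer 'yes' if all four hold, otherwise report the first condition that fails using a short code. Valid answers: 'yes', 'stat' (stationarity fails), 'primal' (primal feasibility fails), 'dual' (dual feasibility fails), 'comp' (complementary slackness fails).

Gradient of f: grad f(x) = Q x + c = (0, 0)
Constraint values g_i(x) = a_i^T x - b_i:
  g_1((0, -1)) = -3
  g_2((0, -1)) = 0
Stationarity residual: grad f(x) + sum_i lambda_i a_i = (0, 0)
  -> stationarity OK
Primal feasibility (all g_i <= 0): OK
Dual feasibility (all lambda_i >= 0): OK
Complementary slackness (lambda_i * g_i(x) = 0 for all i): OK

Verdict: yes, KKT holds.

yes


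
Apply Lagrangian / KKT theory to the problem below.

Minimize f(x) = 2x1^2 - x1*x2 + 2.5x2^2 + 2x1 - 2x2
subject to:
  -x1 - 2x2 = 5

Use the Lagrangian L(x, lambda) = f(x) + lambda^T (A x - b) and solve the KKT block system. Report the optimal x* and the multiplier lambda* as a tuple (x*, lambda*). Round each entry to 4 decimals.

Form the Lagrangian:
  L(x, lambda) = (1/2) x^T Q x + c^T x + lambda^T (A x - b)
Stationarity (grad_x L = 0): Q x + c + A^T lambda = 0.
Primal feasibility: A x = b.

This gives the KKT block system:
  [ Q   A^T ] [ x     ]   [-c ]
  [ A    0  ] [ lambda ] = [ b ]

Solving the linear system:
  x*      = (-1.88, -1.56)
  lambda* = (-3.96)
  f(x*)   = 9.58

x* = (-1.88, -1.56), lambda* = (-3.96)


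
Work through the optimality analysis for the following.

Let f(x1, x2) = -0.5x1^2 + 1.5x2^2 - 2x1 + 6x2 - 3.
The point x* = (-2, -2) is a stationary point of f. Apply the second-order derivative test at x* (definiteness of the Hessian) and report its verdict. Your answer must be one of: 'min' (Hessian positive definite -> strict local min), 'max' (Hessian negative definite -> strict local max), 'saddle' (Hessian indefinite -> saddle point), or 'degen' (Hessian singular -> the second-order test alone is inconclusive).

Compute the Hessian H = grad^2 f:
  H = [[-1, 0], [0, 3]]
Verify stationarity: grad f(x*) = H x* + g = (0, 0).
Eigenvalues of H: -1, 3.
Eigenvalues have mixed signs, so H is indefinite -> x* is a saddle point.

saddle


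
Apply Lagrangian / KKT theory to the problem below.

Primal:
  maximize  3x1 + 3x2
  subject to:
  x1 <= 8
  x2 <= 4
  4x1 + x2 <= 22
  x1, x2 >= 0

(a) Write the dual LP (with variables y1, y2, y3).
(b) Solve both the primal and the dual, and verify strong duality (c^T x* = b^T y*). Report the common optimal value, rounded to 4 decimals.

The standard primal-dual pair for 'max c^T x s.t. A x <= b, x >= 0' is:
  Dual:  min b^T y  s.t.  A^T y >= c,  y >= 0.

So the dual LP is:
  minimize  8y1 + 4y2 + 22y3
  subject to:
    y1 + 4y3 >= 3
    y2 + y3 >= 3
    y1, y2, y3 >= 0

Solving the primal: x* = (4.5, 4).
  primal value c^T x* = 25.5.
Solving the dual: y* = (0, 2.25, 0.75).
  dual value b^T y* = 25.5.
Strong duality: c^T x* = b^T y*. Confirmed.

25.5


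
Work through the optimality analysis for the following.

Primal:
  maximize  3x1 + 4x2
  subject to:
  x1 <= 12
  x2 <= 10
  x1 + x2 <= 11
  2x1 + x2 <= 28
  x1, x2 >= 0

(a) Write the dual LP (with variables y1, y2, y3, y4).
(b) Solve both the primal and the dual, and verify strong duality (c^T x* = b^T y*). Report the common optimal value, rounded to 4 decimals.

The standard primal-dual pair for 'max c^T x s.t. A x <= b, x >= 0' is:
  Dual:  min b^T y  s.t.  A^T y >= c,  y >= 0.

So the dual LP is:
  minimize  12y1 + 10y2 + 11y3 + 28y4
  subject to:
    y1 + y3 + 2y4 >= 3
    y2 + y3 + y4 >= 4
    y1, y2, y3, y4 >= 0

Solving the primal: x* = (1, 10).
  primal value c^T x* = 43.
Solving the dual: y* = (0, 1, 3, 0).
  dual value b^T y* = 43.
Strong duality: c^T x* = b^T y*. Confirmed.

43


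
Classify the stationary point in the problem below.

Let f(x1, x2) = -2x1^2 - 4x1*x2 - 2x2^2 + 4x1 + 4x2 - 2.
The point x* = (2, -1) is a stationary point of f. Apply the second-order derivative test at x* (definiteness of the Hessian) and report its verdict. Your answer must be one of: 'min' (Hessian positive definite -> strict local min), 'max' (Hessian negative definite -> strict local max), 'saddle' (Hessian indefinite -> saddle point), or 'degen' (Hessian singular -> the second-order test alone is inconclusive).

Compute the Hessian H = grad^2 f:
  H = [[-4, -4], [-4, -4]]
Verify stationarity: grad f(x*) = H x* + g = (0, 0).
Eigenvalues of H: -8, 0.
H has a zero eigenvalue (singular; negative semidefinite but not definite), so H is neither positive definite, negative definite, nor indefinite. The second-order test alone is inconclusive -> degen.
(Indeed, f is constant along the null direction of H through x*, so x* is not a strict local extremum.)

degen


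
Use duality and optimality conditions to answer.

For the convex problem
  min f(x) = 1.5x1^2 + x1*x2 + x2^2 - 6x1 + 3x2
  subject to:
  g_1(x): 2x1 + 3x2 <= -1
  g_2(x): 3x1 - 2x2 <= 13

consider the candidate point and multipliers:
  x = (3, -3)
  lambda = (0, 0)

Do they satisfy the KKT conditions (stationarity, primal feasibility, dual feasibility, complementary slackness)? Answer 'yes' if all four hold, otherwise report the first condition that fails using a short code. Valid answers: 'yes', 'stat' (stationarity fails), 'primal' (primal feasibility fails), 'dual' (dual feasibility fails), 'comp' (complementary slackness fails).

Gradient of f: grad f(x) = Q x + c = (0, 0)
Constraint values g_i(x) = a_i^T x - b_i:
  g_1((3, -3)) = -2
  g_2((3, -3)) = 2
Stationarity residual: grad f(x) + sum_i lambda_i a_i = (0, 0)
  -> stationarity OK
Primal feasibility (all g_i <= 0): FAILS
Dual feasibility (all lambda_i >= 0): OK
Complementary slackness (lambda_i * g_i(x) = 0 for all i): OK

Verdict: the first failing condition is primal_feasibility -> primal.

primal


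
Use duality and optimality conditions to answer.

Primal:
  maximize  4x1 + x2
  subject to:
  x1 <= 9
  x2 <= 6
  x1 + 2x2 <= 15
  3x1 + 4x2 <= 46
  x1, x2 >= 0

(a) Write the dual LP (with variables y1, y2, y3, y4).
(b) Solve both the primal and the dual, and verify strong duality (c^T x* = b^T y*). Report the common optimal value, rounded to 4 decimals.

The standard primal-dual pair for 'max c^T x s.t. A x <= b, x >= 0' is:
  Dual:  min b^T y  s.t.  A^T y >= c,  y >= 0.

So the dual LP is:
  minimize  9y1 + 6y2 + 15y3 + 46y4
  subject to:
    y1 + y3 + 3y4 >= 4
    y2 + 2y3 + 4y4 >= 1
    y1, y2, y3, y4 >= 0

Solving the primal: x* = (9, 3).
  primal value c^T x* = 39.
Solving the dual: y* = (3.5, 0, 0.5, 0).
  dual value b^T y* = 39.
Strong duality: c^T x* = b^T y*. Confirmed.

39


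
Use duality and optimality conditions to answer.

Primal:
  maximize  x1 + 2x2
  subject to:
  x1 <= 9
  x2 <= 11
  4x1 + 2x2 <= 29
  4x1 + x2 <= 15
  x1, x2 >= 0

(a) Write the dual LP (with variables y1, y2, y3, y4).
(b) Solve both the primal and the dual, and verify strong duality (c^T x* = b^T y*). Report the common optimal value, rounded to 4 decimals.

The standard primal-dual pair for 'max c^T x s.t. A x <= b, x >= 0' is:
  Dual:  min b^T y  s.t.  A^T y >= c,  y >= 0.

So the dual LP is:
  minimize  9y1 + 11y2 + 29y3 + 15y4
  subject to:
    y1 + 4y3 + 4y4 >= 1
    y2 + 2y3 + y4 >= 2
    y1, y2, y3, y4 >= 0

Solving the primal: x* = (1, 11).
  primal value c^T x* = 23.
Solving the dual: y* = (0, 1.75, 0, 0.25).
  dual value b^T y* = 23.
Strong duality: c^T x* = b^T y*. Confirmed.

23


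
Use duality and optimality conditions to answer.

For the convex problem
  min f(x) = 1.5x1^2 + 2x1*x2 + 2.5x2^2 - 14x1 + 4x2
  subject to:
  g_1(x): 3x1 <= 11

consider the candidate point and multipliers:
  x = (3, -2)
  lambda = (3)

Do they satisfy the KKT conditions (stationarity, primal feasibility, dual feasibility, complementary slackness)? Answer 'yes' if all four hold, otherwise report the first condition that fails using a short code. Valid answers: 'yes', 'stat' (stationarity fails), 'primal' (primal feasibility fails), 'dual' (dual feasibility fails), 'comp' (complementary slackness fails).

Gradient of f: grad f(x) = Q x + c = (-9, 0)
Constraint values g_i(x) = a_i^T x - b_i:
  g_1((3, -2)) = -2
Stationarity residual: grad f(x) + sum_i lambda_i a_i = (0, 0)
  -> stationarity OK
Primal feasibility (all g_i <= 0): OK
Dual feasibility (all lambda_i >= 0): OK
Complementary slackness (lambda_i * g_i(x) = 0 for all i): FAILS

Verdict: the first failing condition is complementary_slackness -> comp.

comp


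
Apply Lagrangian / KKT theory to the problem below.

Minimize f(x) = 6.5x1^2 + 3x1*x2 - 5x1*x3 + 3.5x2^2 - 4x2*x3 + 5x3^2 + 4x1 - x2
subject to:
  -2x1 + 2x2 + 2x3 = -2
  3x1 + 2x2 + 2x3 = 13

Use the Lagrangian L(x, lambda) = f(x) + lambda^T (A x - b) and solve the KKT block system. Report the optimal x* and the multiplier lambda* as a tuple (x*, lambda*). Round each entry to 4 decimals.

Form the Lagrangian:
  L(x, lambda) = (1/2) x^T Q x + c^T x + lambda^T (A x - b)
Stationarity (grad_x L = 0): Q x + c + A^T lambda = 0.
Primal feasibility: A x = b.

This gives the KKT block system:
  [ Q   A^T ] [ x     ]   [-c ]
  [ A    0  ] [ lambda ] = [ b ]

Solving the linear system:
  x*      = (3, 0.2, 1.8)
  lambda* = (6.26, -7.36)
  f(x*)   = 60

x* = (3, 0.2, 1.8), lambda* = (6.26, -7.36)


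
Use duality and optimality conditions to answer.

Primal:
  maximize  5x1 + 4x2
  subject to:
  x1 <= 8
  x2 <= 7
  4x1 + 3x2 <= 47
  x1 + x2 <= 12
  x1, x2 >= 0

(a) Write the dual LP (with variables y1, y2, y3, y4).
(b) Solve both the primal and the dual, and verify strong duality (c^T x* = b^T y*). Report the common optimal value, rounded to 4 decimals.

The standard primal-dual pair for 'max c^T x s.t. A x <= b, x >= 0' is:
  Dual:  min b^T y  s.t.  A^T y >= c,  y >= 0.

So the dual LP is:
  minimize  8y1 + 7y2 + 47y3 + 12y4
  subject to:
    y1 + 4y3 + y4 >= 5
    y2 + 3y3 + y4 >= 4
    y1, y2, y3, y4 >= 0

Solving the primal: x* = (8, 4).
  primal value c^T x* = 56.
Solving the dual: y* = (1, 0, 0, 4).
  dual value b^T y* = 56.
Strong duality: c^T x* = b^T y*. Confirmed.

56


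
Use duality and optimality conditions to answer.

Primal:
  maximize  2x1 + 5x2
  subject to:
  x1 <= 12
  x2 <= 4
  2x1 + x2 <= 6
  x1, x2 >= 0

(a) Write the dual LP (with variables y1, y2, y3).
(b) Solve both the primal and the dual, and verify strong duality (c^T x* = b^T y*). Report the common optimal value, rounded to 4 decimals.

The standard primal-dual pair for 'max c^T x s.t. A x <= b, x >= 0' is:
  Dual:  min b^T y  s.t.  A^T y >= c,  y >= 0.

So the dual LP is:
  minimize  12y1 + 4y2 + 6y3
  subject to:
    y1 + 2y3 >= 2
    y2 + y3 >= 5
    y1, y2, y3 >= 0

Solving the primal: x* = (1, 4).
  primal value c^T x* = 22.
Solving the dual: y* = (0, 4, 1).
  dual value b^T y* = 22.
Strong duality: c^T x* = b^T y*. Confirmed.

22


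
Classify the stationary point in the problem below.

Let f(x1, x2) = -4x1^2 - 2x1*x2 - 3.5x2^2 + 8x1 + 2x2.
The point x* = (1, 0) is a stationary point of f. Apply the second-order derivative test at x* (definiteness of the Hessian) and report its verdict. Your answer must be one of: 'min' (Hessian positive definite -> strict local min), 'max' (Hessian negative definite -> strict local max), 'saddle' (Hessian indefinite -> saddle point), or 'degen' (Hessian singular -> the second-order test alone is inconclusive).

Compute the Hessian H = grad^2 f:
  H = [[-8, -2], [-2, -7]]
Verify stationarity: grad f(x*) = H x* + g = (0, 0).
Eigenvalues of H: -9.5616, -5.4384.
Both eigenvalues < 0, so H is negative definite -> x* is a strict local max.

max


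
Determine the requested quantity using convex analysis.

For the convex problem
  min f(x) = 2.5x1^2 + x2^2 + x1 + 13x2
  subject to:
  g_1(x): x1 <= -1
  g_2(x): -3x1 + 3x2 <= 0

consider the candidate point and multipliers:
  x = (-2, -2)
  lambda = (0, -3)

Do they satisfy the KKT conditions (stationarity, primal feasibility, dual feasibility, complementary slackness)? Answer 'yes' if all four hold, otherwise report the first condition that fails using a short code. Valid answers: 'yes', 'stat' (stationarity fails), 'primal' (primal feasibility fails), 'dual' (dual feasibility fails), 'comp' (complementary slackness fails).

Gradient of f: grad f(x) = Q x + c = (-9, 9)
Constraint values g_i(x) = a_i^T x - b_i:
  g_1((-2, -2)) = -1
  g_2((-2, -2)) = 0
Stationarity residual: grad f(x) + sum_i lambda_i a_i = (0, 0)
  -> stationarity OK
Primal feasibility (all g_i <= 0): OK
Dual feasibility (all lambda_i >= 0): FAILS
Complementary slackness (lambda_i * g_i(x) = 0 for all i): OK

Verdict: the first failing condition is dual_feasibility -> dual.

dual


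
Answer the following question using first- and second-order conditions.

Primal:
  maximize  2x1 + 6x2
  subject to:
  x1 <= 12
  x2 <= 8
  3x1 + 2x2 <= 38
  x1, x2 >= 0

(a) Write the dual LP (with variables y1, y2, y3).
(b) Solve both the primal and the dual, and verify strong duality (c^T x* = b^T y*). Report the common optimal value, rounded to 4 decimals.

The standard primal-dual pair for 'max c^T x s.t. A x <= b, x >= 0' is:
  Dual:  min b^T y  s.t.  A^T y >= c,  y >= 0.

So the dual LP is:
  minimize  12y1 + 8y2 + 38y3
  subject to:
    y1 + 3y3 >= 2
    y2 + 2y3 >= 6
    y1, y2, y3 >= 0

Solving the primal: x* = (7.3333, 8).
  primal value c^T x* = 62.6667.
Solving the dual: y* = (0, 4.6667, 0.6667).
  dual value b^T y* = 62.6667.
Strong duality: c^T x* = b^T y*. Confirmed.

62.6667


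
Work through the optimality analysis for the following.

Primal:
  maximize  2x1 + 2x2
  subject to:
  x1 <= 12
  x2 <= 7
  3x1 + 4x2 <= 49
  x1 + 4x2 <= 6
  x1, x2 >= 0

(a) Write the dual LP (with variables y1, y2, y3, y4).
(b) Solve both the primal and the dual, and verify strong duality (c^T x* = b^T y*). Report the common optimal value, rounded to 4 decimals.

The standard primal-dual pair for 'max c^T x s.t. A x <= b, x >= 0' is:
  Dual:  min b^T y  s.t.  A^T y >= c,  y >= 0.

So the dual LP is:
  minimize  12y1 + 7y2 + 49y3 + 6y4
  subject to:
    y1 + 3y3 + y4 >= 2
    y2 + 4y3 + 4y4 >= 2
    y1, y2, y3, y4 >= 0

Solving the primal: x* = (6, 0).
  primal value c^T x* = 12.
Solving the dual: y* = (0, 0, 0, 2).
  dual value b^T y* = 12.
Strong duality: c^T x* = b^T y*. Confirmed.

12


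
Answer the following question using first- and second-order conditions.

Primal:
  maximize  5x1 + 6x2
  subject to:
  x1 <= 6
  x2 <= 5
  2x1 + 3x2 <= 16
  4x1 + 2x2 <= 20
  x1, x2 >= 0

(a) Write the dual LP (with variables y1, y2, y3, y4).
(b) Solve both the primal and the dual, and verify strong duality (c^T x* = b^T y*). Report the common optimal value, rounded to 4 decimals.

The standard primal-dual pair for 'max c^T x s.t. A x <= b, x >= 0' is:
  Dual:  min b^T y  s.t.  A^T y >= c,  y >= 0.

So the dual LP is:
  minimize  6y1 + 5y2 + 16y3 + 20y4
  subject to:
    y1 + 2y3 + 4y4 >= 5
    y2 + 3y3 + 2y4 >= 6
    y1, y2, y3, y4 >= 0

Solving the primal: x* = (3.5, 3).
  primal value c^T x* = 35.5.
Solving the dual: y* = (0, 0, 1.75, 0.375).
  dual value b^T y* = 35.5.
Strong duality: c^T x* = b^T y*. Confirmed.

35.5


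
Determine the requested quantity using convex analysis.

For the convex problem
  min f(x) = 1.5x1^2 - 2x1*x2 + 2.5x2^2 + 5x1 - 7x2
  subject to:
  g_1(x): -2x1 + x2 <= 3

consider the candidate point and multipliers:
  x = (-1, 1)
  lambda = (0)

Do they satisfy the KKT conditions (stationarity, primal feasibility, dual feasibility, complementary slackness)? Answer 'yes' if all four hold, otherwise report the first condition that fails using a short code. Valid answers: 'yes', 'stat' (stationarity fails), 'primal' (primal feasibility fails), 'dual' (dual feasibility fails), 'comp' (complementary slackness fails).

Gradient of f: grad f(x) = Q x + c = (0, 0)
Constraint values g_i(x) = a_i^T x - b_i:
  g_1((-1, 1)) = 0
Stationarity residual: grad f(x) + sum_i lambda_i a_i = (0, 0)
  -> stationarity OK
Primal feasibility (all g_i <= 0): OK
Dual feasibility (all lambda_i >= 0): OK
Complementary slackness (lambda_i * g_i(x) = 0 for all i): OK

Verdict: yes, KKT holds.

yes


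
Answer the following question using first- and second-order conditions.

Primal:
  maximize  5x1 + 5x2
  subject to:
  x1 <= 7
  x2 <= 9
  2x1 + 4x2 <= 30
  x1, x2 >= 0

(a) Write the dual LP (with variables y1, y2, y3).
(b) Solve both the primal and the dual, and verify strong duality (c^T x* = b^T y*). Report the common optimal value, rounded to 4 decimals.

The standard primal-dual pair for 'max c^T x s.t. A x <= b, x >= 0' is:
  Dual:  min b^T y  s.t.  A^T y >= c,  y >= 0.

So the dual LP is:
  minimize  7y1 + 9y2 + 30y3
  subject to:
    y1 + 2y3 >= 5
    y2 + 4y3 >= 5
    y1, y2, y3 >= 0

Solving the primal: x* = (7, 4).
  primal value c^T x* = 55.
Solving the dual: y* = (2.5, 0, 1.25).
  dual value b^T y* = 55.
Strong duality: c^T x* = b^T y*. Confirmed.

55
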